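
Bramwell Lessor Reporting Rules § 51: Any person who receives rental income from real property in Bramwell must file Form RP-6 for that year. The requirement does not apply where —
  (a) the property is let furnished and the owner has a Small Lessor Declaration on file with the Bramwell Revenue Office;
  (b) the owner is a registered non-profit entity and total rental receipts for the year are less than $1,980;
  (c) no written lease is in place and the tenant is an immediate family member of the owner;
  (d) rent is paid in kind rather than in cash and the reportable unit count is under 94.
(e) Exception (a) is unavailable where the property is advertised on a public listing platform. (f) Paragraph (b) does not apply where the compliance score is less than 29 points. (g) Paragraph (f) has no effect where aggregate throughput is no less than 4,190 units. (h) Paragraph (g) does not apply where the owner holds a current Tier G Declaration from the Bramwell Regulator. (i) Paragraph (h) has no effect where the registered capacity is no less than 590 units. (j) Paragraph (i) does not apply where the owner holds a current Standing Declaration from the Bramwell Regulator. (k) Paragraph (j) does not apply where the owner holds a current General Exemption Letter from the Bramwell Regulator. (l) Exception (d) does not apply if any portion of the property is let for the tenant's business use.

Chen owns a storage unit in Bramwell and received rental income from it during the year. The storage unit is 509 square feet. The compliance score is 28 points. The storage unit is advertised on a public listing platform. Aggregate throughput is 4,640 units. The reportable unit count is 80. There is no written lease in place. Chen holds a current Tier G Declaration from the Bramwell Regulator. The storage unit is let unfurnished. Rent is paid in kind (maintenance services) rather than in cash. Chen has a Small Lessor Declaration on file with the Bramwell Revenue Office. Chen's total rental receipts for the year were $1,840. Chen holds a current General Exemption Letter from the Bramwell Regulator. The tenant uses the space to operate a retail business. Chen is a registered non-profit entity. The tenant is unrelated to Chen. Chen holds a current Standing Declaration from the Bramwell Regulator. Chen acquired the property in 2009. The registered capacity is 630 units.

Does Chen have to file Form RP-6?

No — exception (b) applies; Chen is not required to file Form RP-6.

Exception (a) fails — the property is let unfurnished.
Exception (b)'s conditions are all satisfied: Chen is a registered non-profit; total rental receipts for the year are $1,840, less than the $1,980 limit. As to paragraphs (f)–(k): (f) would limit (b) — the compliance score is 28 points, less than the 29 points limit — but (g) sets (f) aside: (g) operates against (f): aggregate throughput is 4,640 units, meeting the 4,190 units threshold. (h) operates (a current Tier G Declaration is held), but is displaced by (i): (i) applies — the registered capacity is 630 units, meeting the 590 units threshold. (j) applies (a current Standing Declaration is held), but yields to (k): (k) operates — a current General Exemption Letter is held. (b) remains available.
Exception (c) requires that the tenant is an immediate family member of the owner; but the tenant is unrelated to the owner, so (c) is unavailable.
All of (d)'s requirements are met (rent is paid in kind; the reportable unit count is 80, under the 94 limit). But applying paragraph (l): (l) operates against (d): the space is let for business use. (d) is therefore removed.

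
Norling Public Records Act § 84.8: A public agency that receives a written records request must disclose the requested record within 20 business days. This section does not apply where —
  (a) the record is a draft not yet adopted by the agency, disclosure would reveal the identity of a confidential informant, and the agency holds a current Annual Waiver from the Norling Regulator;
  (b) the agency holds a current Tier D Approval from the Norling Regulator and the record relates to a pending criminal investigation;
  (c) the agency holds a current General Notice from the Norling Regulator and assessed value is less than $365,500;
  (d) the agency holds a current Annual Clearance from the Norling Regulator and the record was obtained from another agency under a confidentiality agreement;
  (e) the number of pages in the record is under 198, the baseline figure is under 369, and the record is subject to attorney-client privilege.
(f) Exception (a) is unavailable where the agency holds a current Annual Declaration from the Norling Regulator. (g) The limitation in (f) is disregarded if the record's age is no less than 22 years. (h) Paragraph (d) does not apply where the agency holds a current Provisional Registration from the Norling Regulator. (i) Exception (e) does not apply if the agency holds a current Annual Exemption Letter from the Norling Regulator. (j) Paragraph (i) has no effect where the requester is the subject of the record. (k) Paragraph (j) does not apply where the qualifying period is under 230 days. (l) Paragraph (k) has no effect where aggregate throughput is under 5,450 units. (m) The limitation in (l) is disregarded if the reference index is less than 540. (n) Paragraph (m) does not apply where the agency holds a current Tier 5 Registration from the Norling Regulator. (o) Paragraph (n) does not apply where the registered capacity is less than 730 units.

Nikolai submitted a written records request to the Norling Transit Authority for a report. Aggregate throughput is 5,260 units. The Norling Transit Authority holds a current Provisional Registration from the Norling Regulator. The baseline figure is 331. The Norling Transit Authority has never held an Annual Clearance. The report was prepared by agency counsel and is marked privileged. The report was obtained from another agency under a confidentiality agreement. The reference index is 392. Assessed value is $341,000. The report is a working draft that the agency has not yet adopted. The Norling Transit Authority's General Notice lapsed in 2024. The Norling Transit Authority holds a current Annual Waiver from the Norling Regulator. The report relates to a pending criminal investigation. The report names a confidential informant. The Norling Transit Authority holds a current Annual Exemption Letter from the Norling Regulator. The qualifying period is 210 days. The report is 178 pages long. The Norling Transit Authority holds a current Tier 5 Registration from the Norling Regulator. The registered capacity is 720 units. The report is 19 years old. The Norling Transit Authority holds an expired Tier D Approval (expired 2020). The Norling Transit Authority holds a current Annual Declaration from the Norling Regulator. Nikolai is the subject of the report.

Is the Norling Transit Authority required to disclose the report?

Yes — the Norling Transit Authority must disclose the report.

All of (a)'s requirements are met (the report is an unadopted draft; the report names a confidential informant; a current Annual Waiver is held). But applying paragraphs (f)–(g): (f) is engaged — a current Annual Declaration is held. (g), which would lift (f), does not operate here — the record's age is 19 years, short of 22 years. So (a) is unavailable.
Exception (b) does not apply: there is no Tier D Approval in force.
Exception (c) requires that the agency holds a current General Notice from the Norling Regulator; but there is no General Notice in force, so (c) is unavailable.
Exception (d) requires that the agency holds a current Annual Clearance from the Norling Regulator; but there is no Annual Clearance in force, so (d) is unavailable.
All of (e)'s requirements are met (the number of pages in the record is 178, under the 198 limit; the baseline figure is 331, under the 369 limit; the report is privileged). However, paragraphs (i)–(o) must be considered: (i) operates against (e): a current Annual Exemption Letter is held. (j) applies (Nikolai is the subject of the report), but is displaced by (k): (k) operates — the qualifying period is 210 days, under the 230 days limit. (l) is triggered (aggregate throughput is 5,260 units, under the 5,450 units limit), but yields to (m): (m) operates against (l): the reference index is 392, less than the 540 limit. (n) operates (a current Tier 5 Registration is held), but is overridden by (o): (o) operates — the registered capacity is 720 units, less than the 730 units limit. Exception (e) does not apply.
Every exception is unavailable, so the rule governs.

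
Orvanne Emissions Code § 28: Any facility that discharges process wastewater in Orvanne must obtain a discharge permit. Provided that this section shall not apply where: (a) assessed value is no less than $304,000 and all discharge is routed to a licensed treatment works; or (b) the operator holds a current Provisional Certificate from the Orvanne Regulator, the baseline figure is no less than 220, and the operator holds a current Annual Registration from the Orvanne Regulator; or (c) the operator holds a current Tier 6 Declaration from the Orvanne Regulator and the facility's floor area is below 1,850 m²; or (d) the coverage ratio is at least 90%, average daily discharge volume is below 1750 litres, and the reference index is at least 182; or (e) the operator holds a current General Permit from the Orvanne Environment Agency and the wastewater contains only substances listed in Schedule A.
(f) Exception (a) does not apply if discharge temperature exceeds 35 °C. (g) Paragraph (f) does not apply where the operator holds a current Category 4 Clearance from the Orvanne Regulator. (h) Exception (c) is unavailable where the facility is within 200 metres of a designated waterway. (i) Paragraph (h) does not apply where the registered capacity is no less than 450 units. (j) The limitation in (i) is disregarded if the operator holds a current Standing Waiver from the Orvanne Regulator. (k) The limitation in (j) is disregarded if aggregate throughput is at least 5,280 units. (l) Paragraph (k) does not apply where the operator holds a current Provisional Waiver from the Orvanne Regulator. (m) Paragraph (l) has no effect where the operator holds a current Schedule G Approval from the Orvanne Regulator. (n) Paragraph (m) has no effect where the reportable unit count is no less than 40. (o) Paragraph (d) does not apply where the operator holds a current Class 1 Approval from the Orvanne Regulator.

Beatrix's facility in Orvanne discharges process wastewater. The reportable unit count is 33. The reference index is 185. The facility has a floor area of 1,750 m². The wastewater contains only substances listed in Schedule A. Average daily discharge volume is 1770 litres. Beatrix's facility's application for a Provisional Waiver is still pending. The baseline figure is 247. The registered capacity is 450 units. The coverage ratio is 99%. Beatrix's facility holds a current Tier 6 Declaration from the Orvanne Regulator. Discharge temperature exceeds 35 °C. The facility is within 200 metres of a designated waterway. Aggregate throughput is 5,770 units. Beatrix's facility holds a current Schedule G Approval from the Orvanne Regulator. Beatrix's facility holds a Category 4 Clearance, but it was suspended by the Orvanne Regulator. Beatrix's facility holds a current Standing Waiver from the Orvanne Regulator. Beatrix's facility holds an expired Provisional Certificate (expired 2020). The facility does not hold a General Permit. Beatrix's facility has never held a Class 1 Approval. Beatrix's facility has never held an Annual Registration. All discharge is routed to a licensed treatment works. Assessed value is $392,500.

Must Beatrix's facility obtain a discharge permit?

Exception (a)'s conditions are all satisfied: assessed value is $392,500, meeting the $304,000 threshold; discharge is routed to a licensed treatment works. Turning to paragraphs (f)–(g): (f) is engaged — discharge temperature exceeds 35 °C. (g) does not operate here (no current Category 4 Clearance is held), so (f) stands. (a) is therefore removed.
Exception (b) does not apply: the Provisional Certificate is not current.
Exception (c)'s conditions are all satisfied: a current Tier 6 Declaration is held; the facility's floor area is 1,750 m², below the 1,850 m² limit. Applying paragraphs (h)–(n): (h) applies (the facility is within 200 m of a designated waterway), but is itself disapplied by (i): (i) operates against (h): the registered capacity is 450 units, meeting the 450 units threshold. (j) would limit (i) — a current Standing Waiver is held — but (k) sets (j) aside: (k) is triggered — aggregate throughput is 5,770 units, meeting the 5,280 units threshold. (l) is inapplicable (no current Provisional Waiver is held), so (k) stands. (c) remains available.
Exception (d) requires that average daily discharge volume is below 1750 litres; but average daily discharge volume is 1770 litres, not below 1750 litres, so (d) is unavailable.
Exception (e) does not apply: no General Permit is held.

No — exception (c) applies; Beatrix's facility is not required to obtain a discharge permit.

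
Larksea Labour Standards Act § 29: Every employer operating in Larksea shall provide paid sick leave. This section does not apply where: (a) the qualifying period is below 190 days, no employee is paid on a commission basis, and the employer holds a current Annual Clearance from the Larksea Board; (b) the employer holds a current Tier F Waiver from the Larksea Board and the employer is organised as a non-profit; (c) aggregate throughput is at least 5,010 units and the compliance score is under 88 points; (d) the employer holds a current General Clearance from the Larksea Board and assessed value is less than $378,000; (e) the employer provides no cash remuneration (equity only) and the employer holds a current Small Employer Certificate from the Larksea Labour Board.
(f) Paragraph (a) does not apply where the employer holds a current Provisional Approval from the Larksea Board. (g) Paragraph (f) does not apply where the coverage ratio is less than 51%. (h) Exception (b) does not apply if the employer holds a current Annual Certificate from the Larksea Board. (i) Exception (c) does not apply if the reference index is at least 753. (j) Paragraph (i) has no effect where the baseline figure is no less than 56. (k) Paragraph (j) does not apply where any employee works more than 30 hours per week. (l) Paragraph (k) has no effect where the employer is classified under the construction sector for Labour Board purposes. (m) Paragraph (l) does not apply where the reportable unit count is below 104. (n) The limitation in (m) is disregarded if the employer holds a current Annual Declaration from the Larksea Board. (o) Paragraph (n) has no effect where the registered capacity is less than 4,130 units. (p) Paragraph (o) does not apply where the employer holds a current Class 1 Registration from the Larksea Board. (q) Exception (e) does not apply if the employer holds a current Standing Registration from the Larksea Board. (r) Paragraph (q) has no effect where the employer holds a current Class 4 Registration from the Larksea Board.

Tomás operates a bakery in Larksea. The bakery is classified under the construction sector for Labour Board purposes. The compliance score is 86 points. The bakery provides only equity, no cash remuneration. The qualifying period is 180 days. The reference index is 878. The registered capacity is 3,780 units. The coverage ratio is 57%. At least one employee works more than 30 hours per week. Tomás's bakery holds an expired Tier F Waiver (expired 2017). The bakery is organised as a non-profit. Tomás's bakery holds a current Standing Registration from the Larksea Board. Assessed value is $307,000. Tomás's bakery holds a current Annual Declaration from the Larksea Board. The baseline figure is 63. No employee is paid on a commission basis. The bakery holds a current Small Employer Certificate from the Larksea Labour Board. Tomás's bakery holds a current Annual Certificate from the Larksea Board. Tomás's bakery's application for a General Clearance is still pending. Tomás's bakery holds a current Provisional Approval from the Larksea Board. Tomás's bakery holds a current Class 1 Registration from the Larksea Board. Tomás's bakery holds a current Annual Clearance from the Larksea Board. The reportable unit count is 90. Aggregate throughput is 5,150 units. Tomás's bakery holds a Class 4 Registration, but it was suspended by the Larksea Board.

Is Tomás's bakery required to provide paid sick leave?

No — exception (c) applies; Tomás's bakery is not required to provide paid sick leave.

Exception (a)'s conditions are all satisfied: the qualifying period is 180 days, below the 190 days limit; no employee is paid on commission; a current Annual Clearance is held. But applying paragraphs (f)–(g): (f) is engaged — a current Provisional Approval is held. (g) is not engaged (the coverage ratio is 57%, not less than 51%), so (f) stands. (a) is therefore removed.
Exception (b) fails — the Tier F Waiver is not current.
Exception (c): aggregate throughput is 5,150 units, meeting the 5,010 units threshold; the compliance score is 86 points, under the 88 points limit — every condition holds. Under paragraphs (i)–(p): (i) applies (the reference index is 878, meeting the 753 threshold), but is overridden by (j): (j) operates against (i): the baseline figure is 63, meeting the 56 threshold. (k) is engaged (at least one employee exceeds 30 hours/week), but is overridden by (l): (l) operates against (k): the bakery is classified under the construction sector. (m) operates (the reportable unit count is 90, below the 104 limit), but is overridden by (n): (n) is triggered — a current Annual Declaration is held. (o) is engaged (the registered capacity is 3,780 units, less than the 4,130 units limit), but is displaced by (p): (p) operates against (o): a current Class 1 Registration is held. Exception (c) stands.
Exception (d) fails — there is no General Clearance in force.
Exception (e) is satisfied on its face — remuneration is equity-only; a current Small Employer Certificate is held. However, paragraphs (q)–(r) must be considered: (q) is engaged — a current Standing Registration is held. (r) is not engaged (the Class 4 Registration is not current), so (q) stands. (e) is therefore removed.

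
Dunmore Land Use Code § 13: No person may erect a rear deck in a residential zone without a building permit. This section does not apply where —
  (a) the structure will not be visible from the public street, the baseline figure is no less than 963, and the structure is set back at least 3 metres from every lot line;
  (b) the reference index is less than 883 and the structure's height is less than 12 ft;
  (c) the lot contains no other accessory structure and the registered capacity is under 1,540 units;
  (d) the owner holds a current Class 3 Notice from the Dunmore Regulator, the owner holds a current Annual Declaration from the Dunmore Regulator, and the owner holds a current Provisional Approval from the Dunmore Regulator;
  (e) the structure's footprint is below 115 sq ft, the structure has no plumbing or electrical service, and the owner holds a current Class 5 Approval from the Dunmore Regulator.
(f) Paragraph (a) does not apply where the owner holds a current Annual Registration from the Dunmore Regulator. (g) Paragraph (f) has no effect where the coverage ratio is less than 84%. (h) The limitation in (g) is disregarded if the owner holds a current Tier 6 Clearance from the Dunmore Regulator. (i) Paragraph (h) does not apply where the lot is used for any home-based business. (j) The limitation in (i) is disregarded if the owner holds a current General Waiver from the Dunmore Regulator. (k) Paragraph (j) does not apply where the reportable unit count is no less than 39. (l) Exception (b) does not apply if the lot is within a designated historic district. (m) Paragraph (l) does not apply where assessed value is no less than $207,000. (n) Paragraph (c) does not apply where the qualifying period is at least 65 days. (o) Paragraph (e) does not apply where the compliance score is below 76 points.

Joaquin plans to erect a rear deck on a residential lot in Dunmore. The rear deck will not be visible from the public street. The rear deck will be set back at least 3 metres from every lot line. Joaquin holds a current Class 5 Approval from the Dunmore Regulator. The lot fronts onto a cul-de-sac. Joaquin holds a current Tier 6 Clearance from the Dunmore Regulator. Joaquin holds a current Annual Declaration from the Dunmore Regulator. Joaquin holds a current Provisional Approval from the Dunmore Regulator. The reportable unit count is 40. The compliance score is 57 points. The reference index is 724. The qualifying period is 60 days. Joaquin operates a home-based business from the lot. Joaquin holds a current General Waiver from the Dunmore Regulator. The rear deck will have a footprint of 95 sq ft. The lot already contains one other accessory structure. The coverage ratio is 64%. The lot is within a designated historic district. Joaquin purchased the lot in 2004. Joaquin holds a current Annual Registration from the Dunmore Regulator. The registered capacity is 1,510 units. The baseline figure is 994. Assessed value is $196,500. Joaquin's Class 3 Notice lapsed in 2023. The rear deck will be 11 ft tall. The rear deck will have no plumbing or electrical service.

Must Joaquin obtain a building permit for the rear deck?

Exception (a): the structure will not be visible from the street; the baseline figure is 994, meeting the 963 threshold; the setback is at least 3 m on every side — every condition holds. Under paragraphs (f)–(k): (f) operates (a current Annual Registration is held), but is overridden by (g): (g) operates against (f): the coverage ratio is 64%, less than the 84% limit. (h) would limit (g) — a current Tier 6 Clearance is held — but (i) sets (h) aside: (i) operates against (h): a home-based business operates on the lot. (j) would limit (i) — a current General Waiver is held — but (k) sets (j) aside: (k) operates against (j): the reportable unit count is 40, meeting the 39 threshold. So (a) applies.
Exception (b) is satisfied on its face — the reference index is 724, less than the 883 limit; the structure's height is 11 ft, less than the 12 ft limit. But applying paragraphs (l)–(m): (l) operates against (b): the lot is in a historic district. (m), which would lift (l), is inapplicable — assessed value is $196,500, short of $207,000. Exception (b) does not apply.
Exception (c) fails — the lot already has another accessory structure.
Exception (d) requires that the owner holds a current Class 3 Notice from the Dunmore Regulator; but no current Class 3 Notice is held, so (d) is unavailable.
Exception (e) is satisfied on its face — the structure's footprint is 95 sq ft, below the 115 sq ft limit; there is no plumbing or electrical service; a current Class 5 Approval is held. But applying paragraph (o): (o) operates against (e): the compliance score is 57 points, below the 76 points limit. So (e) is unavailable.

No — exception (a) applies; Joaquin does not need a building permit.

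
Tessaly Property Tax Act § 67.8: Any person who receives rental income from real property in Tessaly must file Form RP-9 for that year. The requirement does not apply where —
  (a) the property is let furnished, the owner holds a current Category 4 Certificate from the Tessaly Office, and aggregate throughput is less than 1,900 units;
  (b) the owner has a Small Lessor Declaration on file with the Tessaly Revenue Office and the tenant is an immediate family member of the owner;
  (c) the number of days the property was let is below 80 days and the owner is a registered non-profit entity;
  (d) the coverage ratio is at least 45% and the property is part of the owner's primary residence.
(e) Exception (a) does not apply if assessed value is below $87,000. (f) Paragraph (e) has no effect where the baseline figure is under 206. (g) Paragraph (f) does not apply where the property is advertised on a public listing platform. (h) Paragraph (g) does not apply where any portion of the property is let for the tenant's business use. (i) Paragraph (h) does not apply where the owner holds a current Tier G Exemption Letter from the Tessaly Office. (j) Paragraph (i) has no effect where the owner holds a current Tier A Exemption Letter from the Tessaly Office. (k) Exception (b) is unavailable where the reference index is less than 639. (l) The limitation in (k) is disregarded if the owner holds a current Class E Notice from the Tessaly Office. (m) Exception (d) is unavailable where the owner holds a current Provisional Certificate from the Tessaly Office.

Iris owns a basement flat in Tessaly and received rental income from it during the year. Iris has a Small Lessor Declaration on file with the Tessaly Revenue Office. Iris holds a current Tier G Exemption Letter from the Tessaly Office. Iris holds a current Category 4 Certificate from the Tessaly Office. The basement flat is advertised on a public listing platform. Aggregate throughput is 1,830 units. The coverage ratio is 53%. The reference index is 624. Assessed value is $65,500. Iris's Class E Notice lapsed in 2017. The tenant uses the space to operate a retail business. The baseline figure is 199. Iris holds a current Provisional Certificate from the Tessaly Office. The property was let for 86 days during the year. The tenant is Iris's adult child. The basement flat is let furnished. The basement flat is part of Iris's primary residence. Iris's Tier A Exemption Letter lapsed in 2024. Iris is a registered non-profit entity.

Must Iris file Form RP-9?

Exception (a)'s conditions are all satisfied: the property is let furnished; a current Category 4 Certificate is held; aggregate throughput is 1,830 units, less than the 1,900 units limit. But applying paragraphs (e)–(j): (e) operates — assessed value is $65,500, below the $87,000 limit. (f) would limit (e) — the baseline figure is 199, under the 206 limit — but (g) sets (f) aside: (g) is triggered — the property is publicly advertised. (h) applies (the space is let for business use), but is set aside by (i): (i) operates against (h): a current Tier G Exemption Letter is held. (j) is not engaged (the Tier A Exemption Letter is not current), so (i) stands. Exception (a) does not apply.
Exception (b)'s conditions are all satisfied: a Small Lessor Declaration is on file; the tenant is an immediate family member. But applying paragraphs (k)–(l): (k) operates — the reference index is 624, less than the 639 limit. (l), which would lift (k), is not engaged — no current Class E Notice is held. Exception (b) does not apply.
Exception (c) fails — the number of days the property was let is 86 days, not below 80 days.
Exception (d) is satisfied on its face — the coverage ratio is 53%, meeting the 45% threshold; the basement flat is part of the primary residence. Turning to paragraph (m): (m) operates against (d): a current Provisional Certificate is held. (d) is therefore removed.
No exception is made out. Iris falls within the general rule.

Yes — Iris must file Form RP-9.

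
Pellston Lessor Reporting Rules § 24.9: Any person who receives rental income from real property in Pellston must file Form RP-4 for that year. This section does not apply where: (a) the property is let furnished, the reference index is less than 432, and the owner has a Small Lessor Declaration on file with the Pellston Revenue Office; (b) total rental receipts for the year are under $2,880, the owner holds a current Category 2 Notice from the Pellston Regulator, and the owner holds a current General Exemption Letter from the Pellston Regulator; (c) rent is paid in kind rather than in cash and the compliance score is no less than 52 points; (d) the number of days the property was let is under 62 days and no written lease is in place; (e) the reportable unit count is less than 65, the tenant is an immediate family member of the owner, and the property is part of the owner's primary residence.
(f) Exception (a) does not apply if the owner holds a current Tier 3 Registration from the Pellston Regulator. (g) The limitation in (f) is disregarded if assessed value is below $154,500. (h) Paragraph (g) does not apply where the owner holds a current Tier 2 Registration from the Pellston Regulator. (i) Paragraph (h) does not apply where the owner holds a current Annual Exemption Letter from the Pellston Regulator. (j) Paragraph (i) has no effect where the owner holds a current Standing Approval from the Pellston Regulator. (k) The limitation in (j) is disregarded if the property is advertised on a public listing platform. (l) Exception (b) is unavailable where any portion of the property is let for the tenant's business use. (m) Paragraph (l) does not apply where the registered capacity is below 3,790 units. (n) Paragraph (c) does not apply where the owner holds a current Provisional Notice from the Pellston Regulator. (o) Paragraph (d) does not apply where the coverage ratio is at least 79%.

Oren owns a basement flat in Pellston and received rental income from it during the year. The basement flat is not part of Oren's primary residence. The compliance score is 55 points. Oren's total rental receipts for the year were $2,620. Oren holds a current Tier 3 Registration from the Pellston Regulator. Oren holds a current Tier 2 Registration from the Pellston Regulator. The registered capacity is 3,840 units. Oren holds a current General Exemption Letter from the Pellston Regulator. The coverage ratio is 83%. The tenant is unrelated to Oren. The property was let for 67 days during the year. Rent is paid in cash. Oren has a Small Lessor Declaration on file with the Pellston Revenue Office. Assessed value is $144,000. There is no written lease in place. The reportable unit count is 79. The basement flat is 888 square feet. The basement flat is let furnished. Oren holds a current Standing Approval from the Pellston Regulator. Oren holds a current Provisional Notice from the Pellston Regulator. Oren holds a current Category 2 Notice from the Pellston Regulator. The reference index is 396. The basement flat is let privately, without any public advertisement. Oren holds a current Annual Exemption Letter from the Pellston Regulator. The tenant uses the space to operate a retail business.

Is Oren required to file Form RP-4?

Yes — Oren must file Form RP-4.

Exception (a) is satisfied on its face — the property is let furnished; the reference index is 396, less than the 432 limit; a Small Lessor Declaration is on file. Turning to paragraphs (f)–(k): (f) operates against (a): a current Tier 3 Registration is held. (g) is triggered (assessed value is $144,000, below the $154,500 limit), but yields to (h): (h) is engaged — a current Tier 2 Registration is held. (i) would limit (h) — a current Annual Exemption Letter is held — but (j) sets (i) aside: (j) operates — a current Standing Approval is held. (k), which would lift (j), is inapplicable — the property is let privately without advertisement. So (a) is unavailable.
All of (b)'s requirements are met (total rental receipts for the year are $2,620, under the $2,880 limit; a current Category 2 Notice is held; a current General Exemption Letter is held). But applying paragraphs (l)–(m): (l) operates against (b): the space is let for business use. (m) is inapplicable (the registered capacity is 3,840 units, not below 3,790 units), so (l) stands. Exception (b) does not apply.
Exception (c) does not apply: rent is paid in cash.
Exception (d) fails — the number of days the property was let is 67 days, not under 62 days.
Exception (e) requires that the reportable unit count is less than 65; but the reportable unit count is 79, not less than 65, so (e) is unavailable.
Every exception is unavailable, so the rule governs.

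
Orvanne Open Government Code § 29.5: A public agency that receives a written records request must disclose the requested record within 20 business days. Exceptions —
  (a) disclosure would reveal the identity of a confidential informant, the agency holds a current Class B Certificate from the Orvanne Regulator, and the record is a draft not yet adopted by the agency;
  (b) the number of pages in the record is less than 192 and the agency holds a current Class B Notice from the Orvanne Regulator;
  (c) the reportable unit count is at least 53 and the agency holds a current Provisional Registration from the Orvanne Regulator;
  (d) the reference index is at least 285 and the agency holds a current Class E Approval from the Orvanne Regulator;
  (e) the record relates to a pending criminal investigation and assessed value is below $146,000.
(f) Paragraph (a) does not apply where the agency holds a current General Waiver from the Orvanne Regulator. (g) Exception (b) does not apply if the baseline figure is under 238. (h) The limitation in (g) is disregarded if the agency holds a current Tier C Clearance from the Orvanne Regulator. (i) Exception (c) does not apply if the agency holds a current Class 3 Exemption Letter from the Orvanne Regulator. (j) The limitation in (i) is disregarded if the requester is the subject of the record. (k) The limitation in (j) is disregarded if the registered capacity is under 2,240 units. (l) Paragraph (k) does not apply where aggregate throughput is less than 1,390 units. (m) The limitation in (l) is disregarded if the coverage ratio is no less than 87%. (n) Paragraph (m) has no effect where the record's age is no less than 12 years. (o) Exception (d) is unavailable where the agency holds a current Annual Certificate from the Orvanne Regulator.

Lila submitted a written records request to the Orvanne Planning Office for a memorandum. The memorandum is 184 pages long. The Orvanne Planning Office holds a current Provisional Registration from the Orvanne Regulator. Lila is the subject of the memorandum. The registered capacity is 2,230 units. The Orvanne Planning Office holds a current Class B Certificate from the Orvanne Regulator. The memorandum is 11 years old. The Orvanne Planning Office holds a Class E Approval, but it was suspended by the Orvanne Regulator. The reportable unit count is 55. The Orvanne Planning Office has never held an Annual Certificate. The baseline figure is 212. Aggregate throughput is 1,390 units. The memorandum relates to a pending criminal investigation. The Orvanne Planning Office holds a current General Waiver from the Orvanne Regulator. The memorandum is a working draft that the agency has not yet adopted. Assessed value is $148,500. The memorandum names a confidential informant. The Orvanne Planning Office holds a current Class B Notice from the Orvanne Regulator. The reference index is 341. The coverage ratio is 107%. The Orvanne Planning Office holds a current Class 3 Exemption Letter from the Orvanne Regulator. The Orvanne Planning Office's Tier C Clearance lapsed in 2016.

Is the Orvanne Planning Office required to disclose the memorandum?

Yes — the Orvanne Planning Office must disclose the memorandum.

Exception (a) is satisfied on its face — the memorandum names a confidential informant; a current Class B Certificate is held; the memorandum is an unadopted draft. Turning to paragraph (f): (f) operates — a current General Waiver is held. So (a) is unavailable.
Exception (b)'s conditions are all satisfied: the number of pages in the record is 184, less than the 192 limit; a current Class B Notice is held. Turning to paragraphs (g)–(h): (g) operates against (b): the baseline figure is 212, under the 238 limit. (h) is not triggered (no current Tier C Clearance is held), so (g) stands. (b) is therefore removed.
All of (c)'s requirements are met (the reportable unit count is 55, meeting the 53 threshold; a current Provisional Registration is held). But applying paragraphs (i)–(n): (i) is triggered — a current Class 3 Exemption Letter is held. (j) would limit (i) — Lila is the subject of the memorandum — but (k) sets (j) aside: (k) operates against (j): the registered capacity is 2,230 units, under the 2,240 units limit. (l) does not operate here (aggregate throughput is 1,390 units, not less than 1,390 units), so (k) stands. (c) is therefore removed.
Exception (d) requires that the agency holds a current Class E Approval from the Orvanne Regulator; but there is no Class E Approval in force, so (d) is unavailable.
Exception (e) fails — assessed value is $148,500, not below $146,000.
No exception displaces § 29.5.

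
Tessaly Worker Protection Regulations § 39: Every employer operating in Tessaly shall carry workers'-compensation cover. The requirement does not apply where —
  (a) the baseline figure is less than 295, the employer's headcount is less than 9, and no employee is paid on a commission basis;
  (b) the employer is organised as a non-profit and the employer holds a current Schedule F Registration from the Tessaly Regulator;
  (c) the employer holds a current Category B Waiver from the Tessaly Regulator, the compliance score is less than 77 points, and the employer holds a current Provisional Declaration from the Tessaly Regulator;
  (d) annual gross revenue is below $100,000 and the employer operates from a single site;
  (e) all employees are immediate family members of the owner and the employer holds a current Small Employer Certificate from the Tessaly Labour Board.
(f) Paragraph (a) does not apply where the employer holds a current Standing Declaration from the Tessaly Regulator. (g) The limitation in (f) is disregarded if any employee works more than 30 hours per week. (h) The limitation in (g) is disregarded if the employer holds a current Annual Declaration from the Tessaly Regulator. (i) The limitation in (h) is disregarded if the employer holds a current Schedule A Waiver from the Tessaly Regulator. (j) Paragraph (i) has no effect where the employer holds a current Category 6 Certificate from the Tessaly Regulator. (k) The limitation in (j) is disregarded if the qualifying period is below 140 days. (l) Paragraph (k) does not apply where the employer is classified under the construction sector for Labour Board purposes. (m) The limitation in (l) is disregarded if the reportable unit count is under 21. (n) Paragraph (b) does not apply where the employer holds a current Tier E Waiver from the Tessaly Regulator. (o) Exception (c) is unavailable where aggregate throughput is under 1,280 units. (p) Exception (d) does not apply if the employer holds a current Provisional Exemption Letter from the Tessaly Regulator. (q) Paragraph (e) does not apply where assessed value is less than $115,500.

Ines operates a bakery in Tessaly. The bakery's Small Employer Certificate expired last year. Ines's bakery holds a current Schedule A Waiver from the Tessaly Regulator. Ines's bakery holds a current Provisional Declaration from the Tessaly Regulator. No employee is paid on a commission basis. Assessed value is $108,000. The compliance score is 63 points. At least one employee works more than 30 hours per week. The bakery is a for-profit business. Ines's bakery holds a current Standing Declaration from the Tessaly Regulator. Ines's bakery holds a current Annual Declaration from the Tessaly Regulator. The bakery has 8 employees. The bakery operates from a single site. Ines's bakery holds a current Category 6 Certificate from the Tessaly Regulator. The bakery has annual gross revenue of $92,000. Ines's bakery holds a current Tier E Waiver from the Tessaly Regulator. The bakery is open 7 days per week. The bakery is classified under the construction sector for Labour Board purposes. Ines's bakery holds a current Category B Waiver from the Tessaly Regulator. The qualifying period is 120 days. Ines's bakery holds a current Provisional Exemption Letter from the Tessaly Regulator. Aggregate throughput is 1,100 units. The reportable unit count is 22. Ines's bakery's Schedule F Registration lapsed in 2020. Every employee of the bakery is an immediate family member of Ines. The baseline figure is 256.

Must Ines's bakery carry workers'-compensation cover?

Yes — Ines's bakery must carry workers'-compensation cover.

Exception (a)'s conditions are all satisfied: the baseline figure is 256, less than the 295 limit; the employer's headcount is 8, less than the 9 limit; no employee is paid on commission. But applying paragraphs (f)–(m): (f) applies — a current Standing Declaration is held. (g) would limit (f) — at least one employee exceeds 30 hours/week — but (h) sets (g) aside: (h) operates against (g): a current Annual Declaration is held. (i) operates (a current Schedule A Waiver is held), but is set aside by (j): (j) operates against (i): a current Category 6 Certificate is held. (k) is triggered (the qualifying period is 120 days, below the 140 days limit), but is itself disapplied by (l): (l) operates against (k): the bakery is classified under the construction sector. (m) is inapplicable (the reportable unit count is 22, not under 21), so (l) stands. So (a) is unavailable.
Exception (b) fails — the employer is for-profit.
All of (c)'s requirements are met (a current Category B Waiver is held; the compliance score is 63 points, less than the 77 points limit; a current Provisional Declaration is held). Turning to paragraph (o): (o) applies — aggregate throughput is 1,100 units, under the 1,280 units limit. (c) is therefore removed.
Exception (d)'s conditions are all satisfied: annual gross revenue is $92,000, below the $100,000 limit; the employer operates from a single site. But applying paragraph (p): (p) applies — a current Provisional Exemption Letter is held. Exception (d) does not apply.
Exception (e) requires that the employer holds a current Small Employer Certificate from the Tessaly Labour Board; but the Small Employer Certificate has expired, so (e) is unavailable.
Every exception is unavailable, so the rule governs.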